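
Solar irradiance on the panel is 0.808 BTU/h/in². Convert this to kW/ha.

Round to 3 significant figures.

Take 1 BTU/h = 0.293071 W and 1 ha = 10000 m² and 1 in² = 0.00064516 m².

0.808 BTU/h/in² × 0.293071 W/BTU/h ÷ 0.00064516 m²/in² = 367.043 W/m²
367.043 W/m² ÷ 1000 W/kW × 10000 m²/ha = 3670.43 kW/ha

3670 kW/ha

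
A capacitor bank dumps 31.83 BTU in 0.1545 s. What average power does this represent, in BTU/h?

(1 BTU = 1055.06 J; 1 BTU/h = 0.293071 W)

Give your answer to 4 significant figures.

31.83 BTU × 1055.06 → 33582.6 J
P = E / t = 33582.6 J / 0.1545 s = 217363 W
217363 W ÷ (0.293071 W/BTU/h) = 741674 BTU/h

7.417×10⁵ BTU/h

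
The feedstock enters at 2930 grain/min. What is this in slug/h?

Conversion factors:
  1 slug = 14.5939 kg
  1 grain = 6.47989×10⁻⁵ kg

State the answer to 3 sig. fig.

0.781 slug/h

2930 grain/min × 6.47989×10⁻⁵ kg/grain ÷ 60 s/min = 0.00316435 kg/s
0.00316435 kg/s ÷ 14.5939 kg/slug × 3600 s/h = 0.780577 slug/h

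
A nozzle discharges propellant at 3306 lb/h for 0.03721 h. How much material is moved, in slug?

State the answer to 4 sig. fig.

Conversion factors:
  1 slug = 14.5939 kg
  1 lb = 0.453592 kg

3.823 slug

3306 lb/h → 0.416549 kg/s
0.03721 h → 133.956 s
m = ṁ × t = 0.416549 × 133.956 = 55.7992 kg
In slug: 55.7992 / 14.5939 = 3.82346 slug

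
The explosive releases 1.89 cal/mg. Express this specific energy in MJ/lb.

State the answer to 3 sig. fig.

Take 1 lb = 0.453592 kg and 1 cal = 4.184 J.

3.59 MJ/lb

1.89 cal/mg × 4.184 J/cal ÷ 10⁻⁶ kg/mg = 7.90776×10⁶ J/kg
7.90776×10⁶ J/kg ÷ 1000000 J/MJ × 0.453592 kg/lb = 3.5869 MJ/lb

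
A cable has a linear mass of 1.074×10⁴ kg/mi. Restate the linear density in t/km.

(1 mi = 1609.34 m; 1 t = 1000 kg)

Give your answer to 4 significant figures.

6.674 t/km

1.074×10⁴ kg/mi ÷ 1609.34 m/mi = 6.67354 kg/m
6.67354 kg/m ÷ 1000 kg/t × 1000 m/km = 6.67354 t/km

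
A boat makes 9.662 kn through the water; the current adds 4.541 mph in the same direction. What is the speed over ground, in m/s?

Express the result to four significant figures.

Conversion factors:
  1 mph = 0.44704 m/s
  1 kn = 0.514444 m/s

9.662 kn × 0.514444 = 4.97056 m/s
4.541 mph × 0.44704 = 2.03001 m/s
Sum: 4.97056 + 2.03001 = 7.00057 m/s

7.001 m/s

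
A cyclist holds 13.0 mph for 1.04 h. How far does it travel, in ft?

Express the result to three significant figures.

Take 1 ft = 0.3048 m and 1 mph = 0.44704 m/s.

13.0 mph × 0.44704 → 5.81152 m/s
1.04 h × 3600 → 3744 s
d = v × t = 5.81152 m/s × 3744 s = 21758.3 m
21758.3 m ÷ (0.3048 m/ft) = 71385.5 ft

7.14×10⁴ ft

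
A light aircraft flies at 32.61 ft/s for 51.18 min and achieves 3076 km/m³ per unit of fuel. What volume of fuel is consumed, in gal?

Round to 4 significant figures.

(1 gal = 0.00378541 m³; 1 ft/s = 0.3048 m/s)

32.61 ft/s → 9.93953 m/s
51.18 min → 3070.8 s
d = v × t = 9.93953 × 3070.8 = 30522.3 m
3076 km/m³ → 3.076×10⁶ m/m³
V = d / (distance per unit fuel) = 30522.3 / 3.076×10⁶ = 0.00992272 m³
In gal: 0.00992272 / 0.00378541 = 2.62131 gal

2.621 gal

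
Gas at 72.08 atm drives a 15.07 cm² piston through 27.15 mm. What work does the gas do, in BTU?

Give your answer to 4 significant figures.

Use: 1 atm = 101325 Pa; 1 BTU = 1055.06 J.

72.08 atm → 7.30351×10⁶ Pa
15.07 cm² → 0.001507 m²
F = P × A = 7.30351×10⁶ × 0.001507 = 11006.4 N
27.15 mm → 0.02715 m
W = F × d = 11006.4 × 0.02715 = 298.824 J
In BTU: 298.824 / 1055.06 = 0.283229 BTU

0.2832 BTU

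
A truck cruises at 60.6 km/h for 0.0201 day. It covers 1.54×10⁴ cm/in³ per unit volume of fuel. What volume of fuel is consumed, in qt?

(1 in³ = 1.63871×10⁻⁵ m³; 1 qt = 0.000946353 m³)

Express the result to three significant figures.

3.29 qt

60.6 km/h → 16.8333 m/s
0.0201 day → 1736.64 s
d = v × t = 16.8333 × 1736.64 = 29233.4 m
1.54×10⁴ cm/in³ → 9.39764×10⁶ m/m³
V = d / (distance per unit fuel) = 29233.4 / 9.39764×10⁶ = 0.00311072 m³
In qt: 0.00311072 / 0.000946353 = 3.28706 qt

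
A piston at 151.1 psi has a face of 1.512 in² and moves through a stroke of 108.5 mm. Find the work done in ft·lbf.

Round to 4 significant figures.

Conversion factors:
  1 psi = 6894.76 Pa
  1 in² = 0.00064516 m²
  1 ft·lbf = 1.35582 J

81.33 ft·lbf

151.1 psi → 1.0418×10⁶ Pa
1.512 in² → 9.75482×10⁻⁴ m²
F = P × A = 1.0418×10⁶ × 9.75482×10⁻⁴ = 1016.26 N
108.5 mm → 0.1085 m
W = F × d = 1016.26 × 0.1085 = 110.264 J
In ft·lbf: 110.264 / 1.35582 = 81.3264 ft·lbf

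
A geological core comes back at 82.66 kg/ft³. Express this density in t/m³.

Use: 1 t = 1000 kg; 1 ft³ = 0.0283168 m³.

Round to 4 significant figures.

82.66 kg/ft³ ÷ 0.0283168 m³/ft³ = 2919.12 kg/m³
2919.12 kg/m³ ÷ 1000 kg/t = 2.91912 t/m³

2.919 t/m³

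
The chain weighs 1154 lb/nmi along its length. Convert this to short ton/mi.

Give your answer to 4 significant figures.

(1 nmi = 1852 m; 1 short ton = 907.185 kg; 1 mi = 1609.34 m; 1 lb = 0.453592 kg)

0.5014 short ton/mi

1154 lb/nmi × 0.453592 kg/lb ÷ 1852 m/nmi = 0.282638 kg/m
0.282638 kg/m ÷ 907.185 kg/short ton × 1609.34 m/mi = 0.501398 short ton/mi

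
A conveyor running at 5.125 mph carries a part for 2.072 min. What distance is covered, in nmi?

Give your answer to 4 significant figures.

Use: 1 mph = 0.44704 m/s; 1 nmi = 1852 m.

0.1538 nmi

5.125 mph × 0.44704 = 2.29108 m/s
2.072 min × 60 = 124.32 s
d = v × t = 2.29108 m/s × 124.32 s = 284.827 m
284.827 m ÷ (1852 m/nmi) = 0.153794 nmi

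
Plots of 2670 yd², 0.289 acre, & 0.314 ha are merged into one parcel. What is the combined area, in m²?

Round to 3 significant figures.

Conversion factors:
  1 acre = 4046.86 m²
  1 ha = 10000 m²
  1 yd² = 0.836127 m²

2670 yd² × 0.836127 = 2232.46 m²
0.289 acre × 4046.86 = 1169.54 m²
0.314 ha × 10000 = 3140 m²
Sum: 2232.46 + 1169.54 + 3140 = 6542 m²

6540 m²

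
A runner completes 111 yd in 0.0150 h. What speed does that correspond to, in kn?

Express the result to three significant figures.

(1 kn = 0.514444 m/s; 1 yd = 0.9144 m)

111 yd × 0.9144 → 101.498 m
0.0150 h × 3600 → 54 s
v = d / t = 101.498 m / 54 s = 1.87959 m/s
1.87959 m/s ÷ (0.514444 m/s/kn) = 3.65363 kn

3.65 kn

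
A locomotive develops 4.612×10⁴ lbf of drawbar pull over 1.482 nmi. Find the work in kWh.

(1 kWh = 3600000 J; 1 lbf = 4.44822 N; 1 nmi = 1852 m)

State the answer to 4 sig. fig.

156.4 kWh

4.612×10⁴ lbf × 4.44822 = 205152 N
1.482 nmi × 1852 = 2744.66 m
W = F × d = 205152 N × 2744.66 m = 5.63072×10⁸ J
5.63072×10⁸ J ÷ (3600000 J/kWh) = 156.409 kWh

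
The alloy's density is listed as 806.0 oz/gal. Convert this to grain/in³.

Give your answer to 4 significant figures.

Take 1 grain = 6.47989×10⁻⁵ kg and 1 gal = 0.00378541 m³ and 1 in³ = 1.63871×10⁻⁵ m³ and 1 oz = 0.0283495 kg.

806.0 oz/gal × 0.0283495 kg/oz ÷ 0.00378541 m³/gal = 6036.25 kg/m³
6036.25 kg/m³ ÷ 6.47989×10⁻⁵ kg/grain × 1.63871×10⁻⁵ m³/in³ = 1526.52 grain/in³

1527 grain/in³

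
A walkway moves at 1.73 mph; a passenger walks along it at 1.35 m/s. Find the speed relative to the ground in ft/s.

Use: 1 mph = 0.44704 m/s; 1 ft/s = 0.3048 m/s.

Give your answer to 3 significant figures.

6.97 ft/s

1.73 mph × 0.44704 = 0.773379 m/s
1.35 m/s (already m/s)
Sum: 0.773379 + 1.35 = 2.12338 m/s
In ft/s: 2.12338 / 0.3048 = 6.96647 ft/s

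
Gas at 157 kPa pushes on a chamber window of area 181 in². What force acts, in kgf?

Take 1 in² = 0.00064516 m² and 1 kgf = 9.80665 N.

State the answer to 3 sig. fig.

157 kPa × 1000 = 157000 Pa
181 in² × 0.00064516 = 0.116774 m²
F = P × A = 157000 Pa × 0.116774 m² = 18333.5 N
18333.5 N ÷ (9.80665 N/kgf) = 1869.5 kgf

1870 kgf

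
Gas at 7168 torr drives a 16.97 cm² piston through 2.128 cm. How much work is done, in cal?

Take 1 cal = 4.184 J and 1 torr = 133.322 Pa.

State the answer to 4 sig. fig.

7168 torr → 955652 Pa
16.97 cm² → 0.001697 m²
F = P × A = 955652 × 0.001697 = 1621.74 N
2.128 cm → 0.02128 m
W = F × d = 1621.74 × 0.02128 = 34.5106 J
In cal: 34.5106 / 4.184 = 8.24823 cal

8.248 cal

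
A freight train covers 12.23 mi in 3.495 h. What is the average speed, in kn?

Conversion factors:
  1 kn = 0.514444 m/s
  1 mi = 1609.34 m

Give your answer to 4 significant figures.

3.041 kn

12.23 mi × 1609.34 = 19682.2 m
3.495 h × 3600 = 12582 s
v = d / t = 19682.2 m / 12582 s = 1.56431 m/s
1.56431 m/s ÷ (0.514444 m/s/kn) = 3.04078 kn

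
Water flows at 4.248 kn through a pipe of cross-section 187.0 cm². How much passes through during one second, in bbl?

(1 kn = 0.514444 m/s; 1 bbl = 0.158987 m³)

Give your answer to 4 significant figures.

0.2570 bbl

4.248 kn × 0.514444 → 2.18536 m/s
187.0 cm² × 0.0001 → 0.0187 m²
V = v × A × t = 2.18536 m/s × 0.0187 m² × 1 s = 0.0408662 m³
0.0408662 m³ ÷ (0.158987 m³/bbl) = 0.257041 bbl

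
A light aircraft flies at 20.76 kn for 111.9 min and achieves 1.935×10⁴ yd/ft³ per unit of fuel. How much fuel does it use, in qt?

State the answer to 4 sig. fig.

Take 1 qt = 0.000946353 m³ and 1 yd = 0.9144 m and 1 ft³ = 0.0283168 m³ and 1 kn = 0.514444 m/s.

20.76 kn → 10.6799 m/s
111.9 min → 6714 s
d = v × t = 10.6799 × 6714 = 71704.8 m
1.935×10⁴ yd/ft³ → 624846 m/m³
V = d / (distance per unit fuel) = 71704.8 / 624846 = 0.114756 m³
In qt: 0.114756 / 0.000946353 = 121.261 qt

121.3 qt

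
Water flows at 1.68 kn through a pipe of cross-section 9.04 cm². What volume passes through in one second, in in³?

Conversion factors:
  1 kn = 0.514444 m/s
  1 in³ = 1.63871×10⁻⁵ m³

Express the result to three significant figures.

47.7 in³

1.68 kn × 0.514444 = 0.864266 m/s
9.04 cm² × 0.0001 = 9.04×10⁻⁴ m²
V = v × A × t = 0.864266 m/s × 9.04×10⁻⁴ m² × 1 s = 7.81296×10⁻⁴ m³
7.81296×10⁻⁴ m³ ÷ (1.63871×10⁻⁵ m³/in³) = 47.6775 in³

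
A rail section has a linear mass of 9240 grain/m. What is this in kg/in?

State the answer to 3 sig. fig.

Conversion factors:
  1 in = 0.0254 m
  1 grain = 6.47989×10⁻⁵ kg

9240 grain/m × 6.47989×10⁻⁵ kg/grain = 0.598742 kg/m
0.598742 kg/m × 0.0254 m/in = 0.015208 kg/in

0.0152 kg/in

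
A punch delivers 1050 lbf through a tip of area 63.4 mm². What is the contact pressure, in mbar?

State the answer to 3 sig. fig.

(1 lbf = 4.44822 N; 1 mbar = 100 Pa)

1050 lbf × 4.44822 → 4670.63 N
63.4 mm² × 10⁻⁶ → 6.34×10⁻⁵ m²
P = F / A = 4670.63 N / 6.34×10⁻⁵ m² = 7.36692×10⁷ Pa
7.36692×10⁷ Pa ÷ (100 Pa/mbar) = 736692 mbar

7.37×10⁵ mbar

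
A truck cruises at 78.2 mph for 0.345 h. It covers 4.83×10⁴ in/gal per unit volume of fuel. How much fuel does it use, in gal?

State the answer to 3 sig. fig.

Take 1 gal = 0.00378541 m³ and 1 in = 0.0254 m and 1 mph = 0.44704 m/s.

78.2 mph → 34.9585 m/s
0.345 h → 1242 s
d = v × t = 34.9585 × 1242 = 43418.5 m
4.83×10⁴ in/gal → 324092 m/m³
V = d / (distance per unit fuel) = 43418.5 / 324092 = 0.13397 m³
In gal: 0.13397 / 0.00378541 = 35.3911 gal

35.4 gal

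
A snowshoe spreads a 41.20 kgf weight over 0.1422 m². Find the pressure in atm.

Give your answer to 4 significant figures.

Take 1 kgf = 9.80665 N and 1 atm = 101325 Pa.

41.20 kgf × 9.80665 = 404.034 N
P = F / A = 404.034 N / 0.1422 m² = 2841.31 Pa
2841.31 Pa ÷ (101325 Pa/atm) = 0.0280415 atm

0.02804 atm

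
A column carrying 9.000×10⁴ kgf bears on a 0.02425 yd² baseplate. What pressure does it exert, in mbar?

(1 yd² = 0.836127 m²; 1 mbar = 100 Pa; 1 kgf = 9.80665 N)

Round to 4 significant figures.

9.000×10⁴ kgf × 9.80665 → 882598 N
0.02425 yd² × 0.836127 → 0.0202761 m²
P = F / A = 882598 N / 0.0202761 m² = 4.3529×10⁷ Pa
4.3529×10⁷ Pa ÷ (100 Pa/mbar) = 435290 mbar

4.353×10⁵ mbar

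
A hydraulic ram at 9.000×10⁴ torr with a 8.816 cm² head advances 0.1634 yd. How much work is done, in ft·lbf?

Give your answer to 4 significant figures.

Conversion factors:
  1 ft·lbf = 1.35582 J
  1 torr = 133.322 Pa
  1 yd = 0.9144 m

1166 ft·lbf

9.000×10⁴ torr → 1.1999×10⁷ Pa
8.816 cm² → 8.816×10⁻⁴ m²
F = P × A = 1.1999×10⁷ × 8.816×10⁻⁴ = 10578.3 N
0.1634 yd → 0.149413 m
W = F × d = 10578.3 × 0.149413 = 1580.54 J
In ft·lbf: 1580.54 / 1.35582 = 1165.74 ft·lbf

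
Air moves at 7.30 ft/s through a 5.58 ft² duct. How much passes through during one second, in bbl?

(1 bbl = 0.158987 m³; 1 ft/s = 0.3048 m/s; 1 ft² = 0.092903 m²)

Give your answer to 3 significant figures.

7.26 bbl

7.30 ft/s × 0.3048 = 2.22504 m/s
5.58 ft² × 0.092903 = 0.518399 m²
V = v × A × t = 2.22504 m/s × 0.518399 m² × 1 s = 1.15346 m³
1.15346 m³ ÷ (0.158987 m³/bbl) = 7.25506 bbl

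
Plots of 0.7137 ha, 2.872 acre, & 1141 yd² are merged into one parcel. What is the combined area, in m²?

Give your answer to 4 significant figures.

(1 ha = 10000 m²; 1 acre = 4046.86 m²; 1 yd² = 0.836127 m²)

1.971×10⁴ m²

0.7137 ha × 10000 → 7137 m²
2.872 acre × 4046.86 → 11622.6 m²
1141 yd² × 0.836127 → 954.021 m²
Total: 7137 + 11622.6 + 954.021 = 19713.6 m²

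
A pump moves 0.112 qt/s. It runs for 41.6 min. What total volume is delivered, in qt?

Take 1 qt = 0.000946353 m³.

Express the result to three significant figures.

280 qt

0.112 qt/s → 1.05992×10⁻⁴ m³/s
41.6 min → 2496 s
V = Q × t = 1.05992×10⁻⁴ × 2496 = 0.264556 m³
In qt: 0.264556 / 0.000946353 = 279.553 qt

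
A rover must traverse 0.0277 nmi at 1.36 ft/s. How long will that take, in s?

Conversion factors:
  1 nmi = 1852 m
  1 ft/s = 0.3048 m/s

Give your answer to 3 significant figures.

124 s

0.0277 nmi × 1852 = 51.3004 m
1.36 ft/s × 0.3048 = 0.414528 m/s
t = d / v = 51.3004 m / 0.414528 m/s = 123.756 s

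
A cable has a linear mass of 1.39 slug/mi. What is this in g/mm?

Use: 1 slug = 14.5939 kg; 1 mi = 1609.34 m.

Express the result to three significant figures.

1.39 slug/mi × 14.5939 kg/slug ÷ 1609.34 m/mi = 0.0126049 kg/m
0.0126049 kg/m ÷ 0.001 kg/g × 0.001 m/mm = 0.0126049 g/mm

0.0126 g/mm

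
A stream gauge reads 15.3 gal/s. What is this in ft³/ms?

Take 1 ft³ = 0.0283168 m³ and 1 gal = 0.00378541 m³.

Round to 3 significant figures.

0.00205 ft³/ms

15.3 gal/s × 0.00378541 m³/gal = 0.0579168 m³/s
0.0579168 m³/s ÷ 0.0283168 m³/ft³ × 0.001 s/ms = 0.00204532 ft³/ms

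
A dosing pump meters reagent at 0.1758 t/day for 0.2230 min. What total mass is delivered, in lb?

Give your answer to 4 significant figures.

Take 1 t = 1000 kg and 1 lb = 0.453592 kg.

0.1758 t/day → 0.00203472 kg/s
0.2230 min → 13.38 s
m = ṁ × t = 0.00203472 × 13.38 = 0.0272246 kg
In lb: 0.0272246 / 0.453592 = 0.06002 lb

0.06002 lb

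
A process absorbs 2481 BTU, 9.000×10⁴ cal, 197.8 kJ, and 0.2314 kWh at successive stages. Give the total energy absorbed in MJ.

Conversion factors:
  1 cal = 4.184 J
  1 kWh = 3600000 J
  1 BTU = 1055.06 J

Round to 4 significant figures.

2481 BTU × 1055.06 = 2.6176×10⁶ J
9.000×10⁴ cal × 4.184 = 376560 J
197.8 kJ × 1000 = 197800 J
0.2314 kWh × 3600000 = 833040 J
Combined: 2.6176×10⁶ + 376560 + 197800 + 833040 = 4.025×10⁶ J
In MJ: 4.025×10⁶ / 1000000 = 4.025 MJ

4.025 MJ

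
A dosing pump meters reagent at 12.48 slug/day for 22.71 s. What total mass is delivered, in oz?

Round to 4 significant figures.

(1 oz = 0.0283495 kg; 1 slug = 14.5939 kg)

1.689 oz

12.48 slug/day → 0.00210801 kg/s
m = ṁ × t = 0.00210801 × 22.71 = 0.0478729 kg
In oz: 0.0478729 / 0.0283495 = 1.68867 oz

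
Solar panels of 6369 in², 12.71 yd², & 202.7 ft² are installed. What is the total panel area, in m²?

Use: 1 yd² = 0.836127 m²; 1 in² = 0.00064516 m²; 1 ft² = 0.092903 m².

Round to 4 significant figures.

6369 in² × 0.00064516 → 4.10902 m²
12.71 yd² × 0.836127 → 10.6272 m²
202.7 ft² × 0.092903 → 18.8314 m²
Sum: 4.10902 + 10.6272 + 18.8314 = 33.5676 m²

33.57 m²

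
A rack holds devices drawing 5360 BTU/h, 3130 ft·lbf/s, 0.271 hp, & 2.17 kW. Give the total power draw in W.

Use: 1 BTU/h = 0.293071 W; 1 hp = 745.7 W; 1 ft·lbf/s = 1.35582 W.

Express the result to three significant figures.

5360 BTU/h × 0.293071 → 1570.86 W
3130 ft·lbf/s × 1.35582 → 4243.72 W
0.271 hp × 745.7 → 202.085 W
2.17 kW × 1000 → 2170 W
Sum: 1570.86 + 4243.72 + 202.085 + 2170 = 8186.66 W

8190 W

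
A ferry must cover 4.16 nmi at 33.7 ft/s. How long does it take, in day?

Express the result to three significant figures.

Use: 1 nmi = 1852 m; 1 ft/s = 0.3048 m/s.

0.00868 day

4.16 nmi × 1852 = 7704.32 m
33.7 ft/s × 0.3048 = 10.2718 m/s
t = d / v = 7704.32 m / 10.2718 m/s = 750.046 s
750.046 s ÷ (86400 s/day) = 0.00868109 day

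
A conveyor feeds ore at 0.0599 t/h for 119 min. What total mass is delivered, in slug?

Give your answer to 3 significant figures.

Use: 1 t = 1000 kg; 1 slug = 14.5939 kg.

8.14 slug

0.0599 t/h → 0.0166389 kg/s
119 min → 7140 s
m = ṁ × t = 0.0166389 × 7140 = 118.802 kg
In slug: 118.802 / 14.5939 = 8.14052 slug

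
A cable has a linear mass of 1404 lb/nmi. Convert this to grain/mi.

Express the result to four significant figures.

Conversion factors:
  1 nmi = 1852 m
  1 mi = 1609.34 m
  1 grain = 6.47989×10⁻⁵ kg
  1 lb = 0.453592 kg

1404 lb/nmi × 0.453592 kg/lb ÷ 1852 m/nmi = 0.343868 kg/m
0.343868 kg/m ÷ 6.47989×10⁻⁵ kg/grain × 1609.34 m/mi = 8.54028×10⁶ grain/mi

8.540×10⁶ grain/mi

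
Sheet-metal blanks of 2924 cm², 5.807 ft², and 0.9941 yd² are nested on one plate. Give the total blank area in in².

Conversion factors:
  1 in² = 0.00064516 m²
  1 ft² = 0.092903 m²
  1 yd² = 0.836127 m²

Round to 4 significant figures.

2924 cm² × 0.0001 = 0.2924 m²
5.807 ft² × 0.092903 = 0.539488 m²
0.9941 yd² × 0.836127 = 0.831194 m²
Sum: 0.2924 + 0.539488 + 0.831194 = 1.66308 m²
In in²: 1.66308 / 0.00064516 = 2577.78 in²

2578 in²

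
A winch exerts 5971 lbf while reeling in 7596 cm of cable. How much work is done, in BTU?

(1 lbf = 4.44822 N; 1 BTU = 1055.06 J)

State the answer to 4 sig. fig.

5971 lbf × 4.44822 = 26560.3 N
7596 cm × 0.01 = 75.96 m
W = F × d = 26560.3 N × 75.96 m = 2.01752×10⁶ J
2.01752×10⁶ J ÷ (1055.06 J/BTU) = 1912.23 BTU

1912 BTU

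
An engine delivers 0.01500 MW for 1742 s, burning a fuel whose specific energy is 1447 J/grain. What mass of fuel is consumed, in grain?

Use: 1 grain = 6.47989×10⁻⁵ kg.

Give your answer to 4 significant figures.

0.01500 MW → 15000 W
E = P × t = 15000 × 1742 = 2.613×10⁷ J
1447 J/grain → 2.23306×10⁷ J/kg
m = E / e_s = 2.613×10⁷ / 2.23306×10⁷ = 1.17014 kg
In grain: 1.17014 / 6.47989×10⁻⁵ = 18058 grain

1.806×10⁴ grain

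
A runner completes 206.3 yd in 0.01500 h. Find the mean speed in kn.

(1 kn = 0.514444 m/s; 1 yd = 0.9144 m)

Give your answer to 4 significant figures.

206.3 yd × 0.9144 → 188.641 m
0.01500 h × 3600 → 54 s
v = d / t = 188.641 m / 54 s = 3.49335 m/s
3.49335 m/s ÷ (0.514444 m/s/kn) = 6.79054 kn

6.791 kn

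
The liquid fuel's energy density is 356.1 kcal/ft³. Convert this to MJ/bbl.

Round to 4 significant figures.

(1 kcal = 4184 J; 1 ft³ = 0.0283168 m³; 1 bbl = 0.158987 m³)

356.1 kcal/ft³ × 4184 J/kcal ÷ 0.0283168 m³/ft³ = 5.26162×10⁷ J/m³
5.26162×10⁷ J/m³ ÷ 1000000 J/MJ × 0.158987 m³/bbl = 8.36529 MJ/bbl

8.365 MJ/bbl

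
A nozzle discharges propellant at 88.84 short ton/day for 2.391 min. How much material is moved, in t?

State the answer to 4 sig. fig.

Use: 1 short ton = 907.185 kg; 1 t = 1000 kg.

0.1338 t

88.84 short ton/day → 0.932805 kg/s
2.391 min → 143.46 s
m = ṁ × t = 0.932805 × 143.46 = 133.82 kg
In t: 133.82 / 1000 = 0.13382 t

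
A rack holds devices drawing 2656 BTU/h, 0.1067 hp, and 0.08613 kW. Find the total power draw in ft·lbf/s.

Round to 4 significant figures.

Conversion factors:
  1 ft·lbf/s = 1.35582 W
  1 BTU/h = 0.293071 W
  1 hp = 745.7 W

696.3 ft·lbf/s

2656 BTU/h × 0.293071 = 778.397 W
0.1067 hp × 745.7 = 79.5662 W
0.08613 kW × 1000 = 86.13 W
Sum: 778.397 + 79.5662 + 86.13 = 944.093 W
In ft·lbf/s: 944.093 / 1.35582 = 696.326 ft·lbf/s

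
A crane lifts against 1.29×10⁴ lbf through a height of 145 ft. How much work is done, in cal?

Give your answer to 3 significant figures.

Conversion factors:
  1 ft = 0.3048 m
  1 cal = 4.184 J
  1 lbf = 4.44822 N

6.06×10⁵ cal

1.29×10⁴ lbf × 4.44822 → 57382 N
145 ft × 0.3048 → 44.196 m
W = F × d = 57382 N × 44.196 m = 2.53605×10⁶ J
2.53605×10⁶ J ÷ (4.184 J/cal) = 606130 cal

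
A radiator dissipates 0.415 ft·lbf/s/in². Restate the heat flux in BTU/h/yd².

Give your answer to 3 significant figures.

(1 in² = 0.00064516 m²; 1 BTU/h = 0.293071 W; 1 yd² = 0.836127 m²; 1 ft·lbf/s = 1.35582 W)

0.415 ft·lbf/s/in² × 1.35582 W/ft·lbf/s ÷ 0.00064516 m²/in² = 872.133 W/m²
872.133 W/m² ÷ 0.293071 W/BTU/h × 0.836127 m²/yd² = 2488.18 BTU/h/yd²

2490 BTU/h/yd²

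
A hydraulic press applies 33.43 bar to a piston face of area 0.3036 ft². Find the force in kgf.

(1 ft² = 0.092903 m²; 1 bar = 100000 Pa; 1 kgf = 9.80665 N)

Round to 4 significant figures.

9615 kgf

33.43 bar × 100000 = 3.343×10⁶ Pa
0.3036 ft² × 0.092903 = 0.0282054 m²
F = P × A = 3.343×10⁶ Pa × 0.0282054 m² = 94290.7 N
94290.7 N ÷ (9.80665 N/kgf) = 9614.98 kgf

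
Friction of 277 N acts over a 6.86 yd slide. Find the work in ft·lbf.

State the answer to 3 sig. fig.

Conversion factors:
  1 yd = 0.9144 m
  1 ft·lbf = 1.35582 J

1280 ft·lbf

6.86 yd × 0.9144 = 6.27278 m
W = F × d = 277 N × 6.27278 m = 1737.56 J
1737.56 J ÷ (1.35582 J/ft·lbf) = 1281.56 ft·lbf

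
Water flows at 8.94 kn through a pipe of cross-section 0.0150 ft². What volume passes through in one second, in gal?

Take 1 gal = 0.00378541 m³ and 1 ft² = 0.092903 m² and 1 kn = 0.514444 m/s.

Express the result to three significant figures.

1.69 gal

8.94 kn × 0.514444 = 4.59913 m/s
0.0150 ft² × 0.092903 = 0.00139354 m²
V = v × A × t = 4.59913 m/s × 0.00139354 m² × 1 s = 0.00640907 m³
0.00640907 m³ ÷ (0.00378541 m³/gal) = 1.6931 gal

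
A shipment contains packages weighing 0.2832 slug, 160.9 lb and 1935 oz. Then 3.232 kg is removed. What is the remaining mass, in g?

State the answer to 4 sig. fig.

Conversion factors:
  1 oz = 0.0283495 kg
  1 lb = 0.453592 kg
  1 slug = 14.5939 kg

1.287×10⁵ g

0.2832 slug × 14.5939 = 4.13299 kg
160.9 lb × 0.453592 = 72.983 kg
1935 oz × 0.0283495 = 54.8563 kg
3.232 kg (already kg)
Result: 4.13299 + 72.983 + 54.8563 − 3.232 = 128.74 kg
In g: 128.74 / 0.001 = 128740 g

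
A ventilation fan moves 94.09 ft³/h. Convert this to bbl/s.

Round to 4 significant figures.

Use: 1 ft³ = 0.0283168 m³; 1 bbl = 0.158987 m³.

0.004655 bbl/s

94.09 ft³/h × 0.0283168 m³/ft³ ÷ 3600 s/h = 7.40091×10⁻⁴ m³/s
7.40091×10⁻⁴ m³/s ÷ 0.158987 m³/bbl = 0.00465504 bbl/s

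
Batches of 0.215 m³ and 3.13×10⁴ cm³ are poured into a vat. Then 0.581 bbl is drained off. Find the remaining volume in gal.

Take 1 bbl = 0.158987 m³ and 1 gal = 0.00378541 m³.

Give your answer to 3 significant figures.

0.215 m³ (already m³)
3.13×10⁴ cm³ × 10⁻⁶ → 0.0313 m³
0.581 bbl × 0.158987 → 0.0923714 m³
Net: 0.215 + 0.0313 − 0.0923714 = 0.153929 m³
In gal: 0.153929 / 0.00378541 = 40.6638 gal

40.7 gal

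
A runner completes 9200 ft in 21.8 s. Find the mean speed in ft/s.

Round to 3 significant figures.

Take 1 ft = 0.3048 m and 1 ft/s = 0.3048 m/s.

9200 ft × 0.3048 = 2804.16 m
v = d / t = 2804.16 m / 21.8 s = 128.631 m/s
128.631 m/s ÷ (0.3048 m/s/ft/s) = 422.018 ft/s

422 ft/s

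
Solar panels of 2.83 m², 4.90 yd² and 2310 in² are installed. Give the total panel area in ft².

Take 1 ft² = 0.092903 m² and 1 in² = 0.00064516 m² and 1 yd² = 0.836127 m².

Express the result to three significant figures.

2.83 m² (already m²)
4.90 yd² × 0.836127 = 4.09702 m²
2310 in² × 0.00064516 = 1.49032 m²
Combined: 2.83 + 4.09702 + 1.49032 = 8.41734 m²
In ft²: 8.41734 / 0.092903 = 90.6035 ft²

90.6 ft²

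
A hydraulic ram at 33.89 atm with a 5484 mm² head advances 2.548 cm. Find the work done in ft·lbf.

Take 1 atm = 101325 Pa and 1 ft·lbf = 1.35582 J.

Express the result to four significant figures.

353.9 ft·lbf

33.89 atm → 3.4339×10⁶ Pa
5484 mm² → 0.005484 m²
F = P × A = 3.4339×10⁶ × 0.005484 = 18831.5 N
2.548 cm → 0.02548 m
W = F × d = 18831.5 × 0.02548 = 479.827 J
In ft·lbf: 479.827 / 1.35582 = 353.902 ft·lbf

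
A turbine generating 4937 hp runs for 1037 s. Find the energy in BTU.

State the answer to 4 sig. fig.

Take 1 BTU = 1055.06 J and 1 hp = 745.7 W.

4937 hp × 745.7 → 3.68152×10⁶ W
E = P × t = 3.68152×10⁶ W × 1037 s = 3.81774×10⁹ J
3.81774×10⁹ J ÷ (1055.06 J/BTU) = 3.61851×10⁶ BTU

3.619×10⁶ BTU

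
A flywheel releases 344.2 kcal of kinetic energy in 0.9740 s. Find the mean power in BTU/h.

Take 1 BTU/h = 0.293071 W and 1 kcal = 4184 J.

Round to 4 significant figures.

5.045×10⁶ BTU/h

344.2 kcal × 4184 = 1.44013×10⁶ J
P = E / t = 1.44013×10⁶ J / 0.974 s = 1.47857×10⁶ W
1.47857×10⁶ W ÷ (0.293071 W/BTU/h) = 5.04509×10⁶ BTU/h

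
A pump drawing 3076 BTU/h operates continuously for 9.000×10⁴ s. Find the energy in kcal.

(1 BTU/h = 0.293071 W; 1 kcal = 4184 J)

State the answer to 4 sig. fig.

1.939×10⁴ kcal

3076 BTU/h × 0.293071 = 901.486 W
E = P × t = 901.486 W × 90000 s = 8.11337×10⁷ J
8.11337×10⁷ J ÷ (4184 J/kcal) = 19391.4 kcal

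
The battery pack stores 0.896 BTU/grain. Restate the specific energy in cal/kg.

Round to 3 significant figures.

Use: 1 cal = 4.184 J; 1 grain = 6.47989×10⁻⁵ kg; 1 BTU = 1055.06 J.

3.49×10⁶ cal/kg

0.896 BTU/grain × 1055.06 J/BTU ÷ 6.47989×10⁻⁵ kg/grain = 1.45887×10⁷ J/kg
1.45887×10⁷ J/kg ÷ 4.184 J/cal = 3.48678×10⁶ cal/kg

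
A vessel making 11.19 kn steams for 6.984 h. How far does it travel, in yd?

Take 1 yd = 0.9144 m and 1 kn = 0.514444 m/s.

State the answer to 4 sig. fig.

11.19 kn × 0.514444 = 5.75663 m/s
6.984 h × 3600 = 25142.4 s
d = v × t = 5.75663 m/s × 25142.4 s = 144735 m
144735 m ÷ (0.9144 m/yd) = 158284 yd

1.583×10⁵ yd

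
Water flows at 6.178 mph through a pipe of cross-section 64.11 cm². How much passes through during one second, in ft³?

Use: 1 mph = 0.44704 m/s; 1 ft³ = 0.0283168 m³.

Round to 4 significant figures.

0.6253 ft³

6.178 mph × 0.44704 → 2.76181 m/s
64.11 cm² × 0.0001 → 0.006411 m²
V = v × A × t = 2.76181 m/s × 0.006411 m² × 1 s = 0.017706 m³
0.017706 m³ ÷ (0.0283168 m³/ft³) = 0.625283 ft³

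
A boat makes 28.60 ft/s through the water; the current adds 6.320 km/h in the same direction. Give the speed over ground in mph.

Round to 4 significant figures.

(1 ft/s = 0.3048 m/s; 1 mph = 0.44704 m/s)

23.43 mph

28.60 ft/s × 0.3048 = 8.71728 m/s
6.320 km/h × (1/3.6) = 1.75556 m/s
Total: 8.71728 + 1.75556 = 10.4728 m/s
In mph: 10.4728 / 0.44704 = 23.427 mph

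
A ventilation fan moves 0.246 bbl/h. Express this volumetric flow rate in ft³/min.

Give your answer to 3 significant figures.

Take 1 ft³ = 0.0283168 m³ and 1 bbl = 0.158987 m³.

0.0230 ft³/min

0.246 bbl/h × 0.158987 m³/bbl ÷ 3600 s/h = 1.08641×10⁻⁵ m³/s
1.08641×10⁻⁵ m³/s ÷ 0.0283168 m³/ft³ × 60 s/min = 0.0230198 ft³/min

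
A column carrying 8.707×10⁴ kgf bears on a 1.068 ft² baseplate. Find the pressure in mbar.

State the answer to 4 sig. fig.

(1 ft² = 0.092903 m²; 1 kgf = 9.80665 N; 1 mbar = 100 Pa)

8.606×10⁴ mbar

8.707×10⁴ kgf × 9.80665 → 853865 N
1.068 ft² × 0.092903 → 0.0992204 m²
P = F / A = 853865 N / 0.0992204 m² = 8.60574×10⁶ Pa
8.60574×10⁶ Pa ÷ (100 Pa/mbar) = 86057.4 mbar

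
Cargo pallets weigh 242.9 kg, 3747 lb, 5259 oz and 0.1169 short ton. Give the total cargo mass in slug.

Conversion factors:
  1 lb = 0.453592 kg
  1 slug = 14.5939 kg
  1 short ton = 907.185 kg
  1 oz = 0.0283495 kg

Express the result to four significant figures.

150.6 slug

242.9 kg (already kg)
3747 lb × 0.453592 = 1699.61 kg
5259 oz × 0.0283495 = 149.09 kg
0.1169 short ton × 907.185 = 106.05 kg
Total: 242.9 + 1699.61 + 149.09 + 106.05 = 2197.65 kg
In slug: 2197.65 / 14.5939 = 150.587 slug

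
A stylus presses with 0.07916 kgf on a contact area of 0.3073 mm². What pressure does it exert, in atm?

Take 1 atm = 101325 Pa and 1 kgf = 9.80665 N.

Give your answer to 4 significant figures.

0.07916 kgf × 9.80665 → 0.776294 N
0.3073 mm² × 10⁻⁶ → 3.073×10⁻⁷ m²
P = F / A = 0.776294 N / 3.073×10⁻⁷ m² = 2.52618×10⁶ Pa
2.52618×10⁶ Pa ÷ (101325 Pa/atm) = 24.9315 atm

24.93 atm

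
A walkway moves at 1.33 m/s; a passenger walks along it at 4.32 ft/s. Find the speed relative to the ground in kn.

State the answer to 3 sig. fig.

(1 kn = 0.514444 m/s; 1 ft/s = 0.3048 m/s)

1.33 m/s (already m/s)
4.32 ft/s × 0.3048 → 1.31674 m/s
Sum: 1.33 + 1.31674 = 2.64674 m/s
In kn: 2.64674 / 0.514444 = 5.14486 kn

5.14 kn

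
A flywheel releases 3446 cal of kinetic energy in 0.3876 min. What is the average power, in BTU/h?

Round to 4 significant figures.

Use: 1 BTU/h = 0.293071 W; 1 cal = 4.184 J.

2115 BTU/h

3446 cal × 4.184 → 14418.1 J
0.3876 min × 60 → 23.256 s
P = E / t = 14418.1 J / 23.256 s = 619.973 W
619.973 W ÷ (0.293071 W/BTU/h) = 2115.44 BTU/h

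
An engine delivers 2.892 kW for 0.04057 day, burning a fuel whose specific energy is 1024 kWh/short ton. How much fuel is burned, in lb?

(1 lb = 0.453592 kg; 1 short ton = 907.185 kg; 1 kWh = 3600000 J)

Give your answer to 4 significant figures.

2.892 kW → 2892 W
0.04057 day → 3505.25 s
E = P × t = 2892 × 3505.25 = 1.01372×10⁷ J
1024 kWh/short ton → 4.06356×10⁶ J/kg
m = E / e_s = 1.01372×10⁷ / 4.06356×10⁶ = 2.49466 kg
In lb: 2.49466 / 0.453592 = 5.49979 lb

5.500 lb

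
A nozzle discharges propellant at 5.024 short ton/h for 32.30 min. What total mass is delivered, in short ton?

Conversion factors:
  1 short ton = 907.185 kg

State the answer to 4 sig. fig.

5.024 short ton/h → 1.26603 kg/s
32.30 min → 1938 s
m = ṁ × t = 1.26603 × 1938 = 2453.57 kg
In short ton: 2453.57 / 907.185 = 2.7046 short ton

2.705 short ton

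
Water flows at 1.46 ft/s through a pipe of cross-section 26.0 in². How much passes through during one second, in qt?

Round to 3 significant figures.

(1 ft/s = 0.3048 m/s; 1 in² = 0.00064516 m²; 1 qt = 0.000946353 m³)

1.46 ft/s × 0.3048 → 0.445008 m/s
26.0 in² × 0.00064516 → 0.0167742 m²
V = v × A × t = 0.445008 m/s × 0.0167742 m² × 1 s = 0.00746465 m³
0.00746465 m³ ÷ (0.000946353 m³/qt) = 7.88781 qt

7.89 qt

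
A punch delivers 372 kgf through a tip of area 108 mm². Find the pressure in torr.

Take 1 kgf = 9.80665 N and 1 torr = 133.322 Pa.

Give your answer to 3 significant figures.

2.53×10⁵ torr

372 kgf × 9.80665 = 3648.07 N
108 mm² × 10⁻⁶ = 1.08×10⁻⁴ m²
P = F / A = 3648.07 N / 1.08×10⁻⁴ m² = 3.37784×10⁷ Pa
3.37784×10⁷ Pa ÷ (133.322 Pa/torr) = 253360 torr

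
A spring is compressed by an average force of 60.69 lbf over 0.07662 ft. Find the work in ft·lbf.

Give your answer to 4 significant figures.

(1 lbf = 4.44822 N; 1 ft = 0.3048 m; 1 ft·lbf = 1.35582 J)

4.650 ft·lbf

60.69 lbf × 4.44822 = 269.962 N
0.07662 ft × 0.3048 = 0.0233538 m
W = F × d = 269.962 N × 0.0233538 m = 6.30464 J
6.30464 J ÷ (1.35582 J/ft·lbf) = 4.65006 ft·lbf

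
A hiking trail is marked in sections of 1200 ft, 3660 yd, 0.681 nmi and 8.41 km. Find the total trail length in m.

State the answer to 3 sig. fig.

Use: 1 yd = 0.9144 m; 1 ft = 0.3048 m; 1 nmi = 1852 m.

1200 ft × 0.3048 = 365.76 m
3660 yd × 0.9144 = 3346.7 m
0.681 nmi × 1852 = 1261.21 m
8.41 km × 1000 = 8410 m
Sum: 365.76 + 3346.7 + 1261.21 + 8410 = 13383.7 m

1.34×10⁴ m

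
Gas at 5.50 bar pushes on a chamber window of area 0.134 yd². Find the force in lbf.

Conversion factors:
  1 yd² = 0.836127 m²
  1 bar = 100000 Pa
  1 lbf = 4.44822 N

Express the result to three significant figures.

5.50 bar × 100000 → 550000 Pa
0.134 yd² × 0.836127 → 0.112041 m²
F = P × A = 550000 Pa × 0.112041 m² = 61622.6 N
61622.6 N ÷ (4.44822 N/lbf) = 13853.3 lbf

1.39×10⁴ lbf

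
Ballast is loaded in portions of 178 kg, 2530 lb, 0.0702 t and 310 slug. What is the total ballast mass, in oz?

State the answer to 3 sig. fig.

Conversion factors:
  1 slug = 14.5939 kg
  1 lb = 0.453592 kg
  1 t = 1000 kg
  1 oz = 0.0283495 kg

178 kg (already kg)
2530 lb × 0.453592 = 1147.59 kg
0.0702 t × 1000 = 70.2 kg
310 slug × 14.5939 = 4524.11 kg
Sum: 178 + 1147.59 + 70.2 + 4524.11 = 5919.9 kg
In oz: 5919.9 / 0.0283495 = 208818 oz

2.09×10⁵ oz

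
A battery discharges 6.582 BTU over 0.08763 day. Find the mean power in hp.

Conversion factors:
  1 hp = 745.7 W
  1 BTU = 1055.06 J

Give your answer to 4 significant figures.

6.582 BTU × 1055.06 → 6944.4 J
0.08763 day × 86400 → 7571.23 s
P = E / t = 6944.4 J / 7571.23 s = 0.917209 W
0.917209 W ÷ (745.7 W/hp) = 0.00123 hp

0.001230 hp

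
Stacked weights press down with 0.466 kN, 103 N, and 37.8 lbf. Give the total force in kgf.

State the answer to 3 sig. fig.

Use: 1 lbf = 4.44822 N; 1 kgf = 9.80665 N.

0.466 kN × 1000 = 466 N
103 N (already N)
37.8 lbf × 4.44822 = 168.143 N
Total: 466 + 103 + 168.143 = 737.143 N
In kgf: 737.143 / 9.80665 = 75.1677 kgf

75.2 kgf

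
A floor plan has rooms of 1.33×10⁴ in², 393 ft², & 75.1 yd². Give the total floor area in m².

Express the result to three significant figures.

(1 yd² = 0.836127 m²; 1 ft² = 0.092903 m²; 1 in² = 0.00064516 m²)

108 m²

1.33×10⁴ in² × 0.00064516 = 8.58063 m²
393 ft² × 0.092903 = 36.5109 m²
75.1 yd² × 0.836127 = 62.7931 m²
Sum: 8.58063 + 36.5109 + 62.7931 = 107.885 m²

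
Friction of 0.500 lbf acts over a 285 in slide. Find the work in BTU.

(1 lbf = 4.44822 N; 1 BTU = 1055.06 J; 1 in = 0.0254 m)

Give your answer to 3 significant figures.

0.500 lbf × 4.44822 → 2.22411 N
285 in × 0.0254 → 7.239 m
W = F × d = 2.22411 N × 7.239 m = 16.1003 J
16.1003 J ÷ (1055.06 J/BTU) = 0.0152601 BTU

0.0153 BTU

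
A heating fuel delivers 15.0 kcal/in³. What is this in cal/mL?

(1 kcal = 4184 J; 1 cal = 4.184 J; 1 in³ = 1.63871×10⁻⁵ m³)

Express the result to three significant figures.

15.0 kcal/in³ × 4184 J/kcal ÷ 1.63871×10⁻⁵ m³/in³ = 3.82984×10⁹ J/m³
3.82984×10⁹ J/m³ ÷ 4.184 J/cal × 10⁻⁶ m³/mL = 915.354 cal/mL

915 cal/mL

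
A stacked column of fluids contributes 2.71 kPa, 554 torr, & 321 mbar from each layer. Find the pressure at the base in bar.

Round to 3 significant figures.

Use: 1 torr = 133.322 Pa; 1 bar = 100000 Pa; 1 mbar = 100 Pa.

1.09 bar

2.71 kPa × 1000 → 2710 Pa
554 torr × 133.322 → 73860.4 Pa
321 mbar × 100 → 32100 Pa
Combined: 2710 + 73860.4 + 32100 = 108670 Pa
In bar: 108670 / 100000 = 1.0867 bar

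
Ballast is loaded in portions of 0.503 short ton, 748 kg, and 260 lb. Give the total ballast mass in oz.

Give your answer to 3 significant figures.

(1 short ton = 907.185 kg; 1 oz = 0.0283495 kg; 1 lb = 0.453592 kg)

4.66×10⁴ oz

0.503 short ton × 907.185 = 456.314 kg
748 kg (already kg)
260 lb × 0.453592 = 117.934 kg
Total: 456.314 + 748 + 117.934 = 1322.25 kg
In oz: 1322.25 / 0.0283495 = 46641 oz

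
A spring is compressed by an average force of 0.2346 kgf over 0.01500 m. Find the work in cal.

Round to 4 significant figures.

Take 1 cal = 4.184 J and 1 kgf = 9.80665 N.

0.2346 kgf × 9.80665 → 2.30064 N
W = F × d = 2.30064 N × 0.015 m = 0.0345096 J
0.0345096 J ÷ (4.184 J/cal) = 0.00824799 cal

0.008248 cal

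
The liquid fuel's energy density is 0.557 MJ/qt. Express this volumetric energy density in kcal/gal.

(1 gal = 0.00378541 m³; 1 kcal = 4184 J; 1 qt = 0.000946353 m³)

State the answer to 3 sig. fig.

533 kcal/gal

0.557 MJ/qt × 1000000 J/MJ ÷ 0.000946353 m³/qt = 5.88575×10⁸ J/m³
5.88575×10⁸ J/m³ ÷ 4184 J/kcal × 0.00378541 m³/gal = 532.504 kcal/gal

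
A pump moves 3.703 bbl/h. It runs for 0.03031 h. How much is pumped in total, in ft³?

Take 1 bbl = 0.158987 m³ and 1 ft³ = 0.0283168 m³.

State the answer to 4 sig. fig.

3.703 bbl/h → 1.63536×10⁻⁴ m³/s
0.03031 h → 109.116 s
V = Q × t = 1.63536×10⁻⁴ × 109.116 = 0.0178444 m³
In ft³: 0.0178444 / 0.0283168 = 0.63017 ft³

0.6302 ft³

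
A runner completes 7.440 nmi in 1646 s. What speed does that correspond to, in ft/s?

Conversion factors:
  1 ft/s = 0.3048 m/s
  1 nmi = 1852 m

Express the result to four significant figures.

7.440 nmi × 1852 → 13778.9 m
v = d / t = 13778.9 m / 1646 s = 8.37114 m/s
8.37114 m/s ÷ (0.3048 m/s/ft/s) = 27.4644 ft/s

27.46 ft/s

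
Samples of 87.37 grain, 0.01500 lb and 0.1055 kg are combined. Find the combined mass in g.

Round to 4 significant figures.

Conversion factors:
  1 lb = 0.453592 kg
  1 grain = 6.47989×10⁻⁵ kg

118.0 g

87.37 grain × 6.47989×10⁻⁵ = 0.00566148 kg
0.01500 lb × 0.453592 = 0.00680388 kg
0.1055 kg (already kg)
Sum: 0.00566148 + 0.00680388 + 0.1055 = 0.117965 kg
In g: 0.117965 / 0.001 = 117.965 g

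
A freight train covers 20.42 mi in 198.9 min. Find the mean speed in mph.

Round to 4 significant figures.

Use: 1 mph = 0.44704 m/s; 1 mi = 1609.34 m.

6.160 mph

20.42 mi × 1609.34 → 32862.7 m
198.9 min × 60 → 11934 s
v = d / t = 32862.7 m / 11934 s = 2.7537 m/s
2.7537 m/s ÷ (0.44704 m/s/mph) = 6.15985 mph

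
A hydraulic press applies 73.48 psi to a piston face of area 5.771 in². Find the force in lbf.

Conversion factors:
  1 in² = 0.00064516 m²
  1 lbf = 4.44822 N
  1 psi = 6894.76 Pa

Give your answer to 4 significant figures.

73.48 psi × 6894.76 = 506627 Pa
5.771 in² × 0.00064516 = 0.00372322 m²
F = P × A = 506627 Pa × 0.00372322 m² = 1886.28 N
1886.28 N ÷ (4.44822 N/lbf) = 424.053 lbf

424.1 lbf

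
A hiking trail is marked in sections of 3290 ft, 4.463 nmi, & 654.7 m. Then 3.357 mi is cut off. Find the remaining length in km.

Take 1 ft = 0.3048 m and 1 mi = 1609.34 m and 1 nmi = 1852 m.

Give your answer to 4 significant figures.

4.520 km

3290 ft × 0.3048 = 1002.79 m
4.463 nmi × 1852 = 8265.48 m
654.7 m (already m)
3.357 mi × 1609.34 = 5402.55 m
Result: 1002.79 + 8265.48 + 654.7 − 5402.55 = 4520.42 m
In km: 4520.42 / 1000 = 4.52042 km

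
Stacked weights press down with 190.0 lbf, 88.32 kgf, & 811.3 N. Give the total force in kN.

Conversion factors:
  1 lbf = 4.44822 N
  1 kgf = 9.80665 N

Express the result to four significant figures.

2.523 kN

190.0 lbf × 4.44822 = 845.162 N
88.32 kgf × 9.80665 = 866.123 N
811.3 N (already N)
Total: 845.162 + 866.123 + 811.3 = 2522.58 N
In kN: 2522.58 / 1000 = 2.52258 kN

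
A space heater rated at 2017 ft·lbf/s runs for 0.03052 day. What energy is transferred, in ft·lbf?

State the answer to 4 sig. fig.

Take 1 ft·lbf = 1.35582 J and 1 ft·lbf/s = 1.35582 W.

5.319×10⁶ ft·lbf

2017 ft·lbf/s × 1.35582 = 2734.69 W
0.03052 day × 86400 = 2636.93 s
E = P × t = 2734.69 W × 2636.93 s = 7.21119×10⁶ J
7.21119×10⁶ J ÷ (1.35582 J/ft·lbf) = 5.31869×10⁶ ft·lbf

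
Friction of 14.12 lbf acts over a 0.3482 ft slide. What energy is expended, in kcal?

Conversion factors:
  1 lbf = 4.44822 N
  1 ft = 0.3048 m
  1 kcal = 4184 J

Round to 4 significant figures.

0.001593 kcal

14.12 lbf × 4.44822 = 62.8089 N
0.3482 ft × 0.3048 = 0.106131 m
W = F × d = 62.8089 N × 0.106131 m = 6.66597 J
6.66597 J ÷ (4184 J/kcal) = 0.00159321 kcal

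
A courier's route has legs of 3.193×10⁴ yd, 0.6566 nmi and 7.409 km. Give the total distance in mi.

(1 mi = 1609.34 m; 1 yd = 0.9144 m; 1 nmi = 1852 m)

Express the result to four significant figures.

3.193×10⁴ yd × 0.9144 = 29196.8 m
0.6566 nmi × 1852 = 1216.02 m
7.409 km × 1000 = 7409 m
Sum: 29196.8 + 1216.02 + 7409 = 37821.8 m
In mi: 37821.8 / 1609.34 = 23.5014 mi

23.50 mi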